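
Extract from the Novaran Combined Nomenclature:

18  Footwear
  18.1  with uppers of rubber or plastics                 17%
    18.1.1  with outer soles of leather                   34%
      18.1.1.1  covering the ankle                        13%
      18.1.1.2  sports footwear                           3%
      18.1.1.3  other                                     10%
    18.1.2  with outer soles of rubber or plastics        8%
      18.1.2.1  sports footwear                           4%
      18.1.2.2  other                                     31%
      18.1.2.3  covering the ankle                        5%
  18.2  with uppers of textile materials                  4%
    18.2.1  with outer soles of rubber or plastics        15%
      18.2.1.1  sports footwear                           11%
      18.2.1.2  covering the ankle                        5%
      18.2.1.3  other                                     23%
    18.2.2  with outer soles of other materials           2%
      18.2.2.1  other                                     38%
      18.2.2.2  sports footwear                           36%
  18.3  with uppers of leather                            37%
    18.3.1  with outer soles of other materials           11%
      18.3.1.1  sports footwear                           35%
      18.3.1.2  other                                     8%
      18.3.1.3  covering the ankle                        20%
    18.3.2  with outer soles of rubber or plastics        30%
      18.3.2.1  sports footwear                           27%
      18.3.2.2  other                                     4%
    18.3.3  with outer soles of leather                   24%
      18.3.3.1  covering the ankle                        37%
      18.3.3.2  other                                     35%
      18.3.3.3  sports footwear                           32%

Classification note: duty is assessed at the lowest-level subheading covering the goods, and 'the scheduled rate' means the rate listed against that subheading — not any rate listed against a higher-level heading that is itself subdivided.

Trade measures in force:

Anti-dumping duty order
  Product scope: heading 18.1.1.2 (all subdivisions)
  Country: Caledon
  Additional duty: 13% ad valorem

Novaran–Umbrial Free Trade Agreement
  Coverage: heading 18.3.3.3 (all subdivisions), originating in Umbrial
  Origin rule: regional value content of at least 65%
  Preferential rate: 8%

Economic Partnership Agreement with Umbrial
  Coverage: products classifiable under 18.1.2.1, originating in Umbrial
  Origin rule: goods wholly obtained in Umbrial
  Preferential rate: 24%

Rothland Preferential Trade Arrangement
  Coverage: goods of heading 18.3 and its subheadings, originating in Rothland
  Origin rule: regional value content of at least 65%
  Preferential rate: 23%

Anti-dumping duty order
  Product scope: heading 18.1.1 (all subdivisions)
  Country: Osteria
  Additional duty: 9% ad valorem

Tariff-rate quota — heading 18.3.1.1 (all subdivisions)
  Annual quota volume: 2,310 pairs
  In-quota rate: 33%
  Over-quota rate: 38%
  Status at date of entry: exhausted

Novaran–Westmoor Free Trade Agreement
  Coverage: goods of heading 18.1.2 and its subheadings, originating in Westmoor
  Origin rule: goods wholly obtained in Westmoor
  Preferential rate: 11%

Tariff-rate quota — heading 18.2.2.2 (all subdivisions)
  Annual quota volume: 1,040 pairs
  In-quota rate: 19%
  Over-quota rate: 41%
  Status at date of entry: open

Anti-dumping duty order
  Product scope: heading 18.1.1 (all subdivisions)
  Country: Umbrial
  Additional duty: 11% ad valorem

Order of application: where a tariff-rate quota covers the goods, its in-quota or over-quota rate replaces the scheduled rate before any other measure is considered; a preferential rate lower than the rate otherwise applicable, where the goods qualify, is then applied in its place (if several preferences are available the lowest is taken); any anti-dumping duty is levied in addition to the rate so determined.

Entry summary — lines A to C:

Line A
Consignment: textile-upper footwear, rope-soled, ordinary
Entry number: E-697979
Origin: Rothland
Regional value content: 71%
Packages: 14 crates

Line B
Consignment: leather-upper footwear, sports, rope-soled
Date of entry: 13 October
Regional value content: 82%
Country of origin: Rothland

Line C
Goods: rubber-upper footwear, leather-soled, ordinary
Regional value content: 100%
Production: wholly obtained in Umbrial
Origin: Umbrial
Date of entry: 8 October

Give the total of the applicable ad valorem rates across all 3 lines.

Line A: textile-upper → 18.2; rope-soled → 18.2.2; ordinary → 18.2.2.1. Scheduled 38%. Rothland agreement on 18.3: 18.2.2.1 not covered. → 38%.
Line B: leather-upper → 18.3; rope-soled → 18.3.1; sports → 18.3.1.1. Scheduled 35%. quota on 18.3.1.1 exhausted → over-quota 38%; Rothland agreement on 18.3: RVC ≥ 65% → 23% available; preferential 23%. → 23%.
Line C: rubber-upper → 18.1; leather-soled → 18.1.1; ordinary → 18.1.1.3. Scheduled 10%. Umbrial agreement on 18.3.3.3: 18.1.1.3 not covered; Umbrial agreement on 18.1.2.1: 18.1.1.3 not covered; anti-dumping (Umbrial, 18.1.1): +11%; total 10% + 11% = 21%. → 21%.
Sum: 38% + 23% + 21% = 82%.

82%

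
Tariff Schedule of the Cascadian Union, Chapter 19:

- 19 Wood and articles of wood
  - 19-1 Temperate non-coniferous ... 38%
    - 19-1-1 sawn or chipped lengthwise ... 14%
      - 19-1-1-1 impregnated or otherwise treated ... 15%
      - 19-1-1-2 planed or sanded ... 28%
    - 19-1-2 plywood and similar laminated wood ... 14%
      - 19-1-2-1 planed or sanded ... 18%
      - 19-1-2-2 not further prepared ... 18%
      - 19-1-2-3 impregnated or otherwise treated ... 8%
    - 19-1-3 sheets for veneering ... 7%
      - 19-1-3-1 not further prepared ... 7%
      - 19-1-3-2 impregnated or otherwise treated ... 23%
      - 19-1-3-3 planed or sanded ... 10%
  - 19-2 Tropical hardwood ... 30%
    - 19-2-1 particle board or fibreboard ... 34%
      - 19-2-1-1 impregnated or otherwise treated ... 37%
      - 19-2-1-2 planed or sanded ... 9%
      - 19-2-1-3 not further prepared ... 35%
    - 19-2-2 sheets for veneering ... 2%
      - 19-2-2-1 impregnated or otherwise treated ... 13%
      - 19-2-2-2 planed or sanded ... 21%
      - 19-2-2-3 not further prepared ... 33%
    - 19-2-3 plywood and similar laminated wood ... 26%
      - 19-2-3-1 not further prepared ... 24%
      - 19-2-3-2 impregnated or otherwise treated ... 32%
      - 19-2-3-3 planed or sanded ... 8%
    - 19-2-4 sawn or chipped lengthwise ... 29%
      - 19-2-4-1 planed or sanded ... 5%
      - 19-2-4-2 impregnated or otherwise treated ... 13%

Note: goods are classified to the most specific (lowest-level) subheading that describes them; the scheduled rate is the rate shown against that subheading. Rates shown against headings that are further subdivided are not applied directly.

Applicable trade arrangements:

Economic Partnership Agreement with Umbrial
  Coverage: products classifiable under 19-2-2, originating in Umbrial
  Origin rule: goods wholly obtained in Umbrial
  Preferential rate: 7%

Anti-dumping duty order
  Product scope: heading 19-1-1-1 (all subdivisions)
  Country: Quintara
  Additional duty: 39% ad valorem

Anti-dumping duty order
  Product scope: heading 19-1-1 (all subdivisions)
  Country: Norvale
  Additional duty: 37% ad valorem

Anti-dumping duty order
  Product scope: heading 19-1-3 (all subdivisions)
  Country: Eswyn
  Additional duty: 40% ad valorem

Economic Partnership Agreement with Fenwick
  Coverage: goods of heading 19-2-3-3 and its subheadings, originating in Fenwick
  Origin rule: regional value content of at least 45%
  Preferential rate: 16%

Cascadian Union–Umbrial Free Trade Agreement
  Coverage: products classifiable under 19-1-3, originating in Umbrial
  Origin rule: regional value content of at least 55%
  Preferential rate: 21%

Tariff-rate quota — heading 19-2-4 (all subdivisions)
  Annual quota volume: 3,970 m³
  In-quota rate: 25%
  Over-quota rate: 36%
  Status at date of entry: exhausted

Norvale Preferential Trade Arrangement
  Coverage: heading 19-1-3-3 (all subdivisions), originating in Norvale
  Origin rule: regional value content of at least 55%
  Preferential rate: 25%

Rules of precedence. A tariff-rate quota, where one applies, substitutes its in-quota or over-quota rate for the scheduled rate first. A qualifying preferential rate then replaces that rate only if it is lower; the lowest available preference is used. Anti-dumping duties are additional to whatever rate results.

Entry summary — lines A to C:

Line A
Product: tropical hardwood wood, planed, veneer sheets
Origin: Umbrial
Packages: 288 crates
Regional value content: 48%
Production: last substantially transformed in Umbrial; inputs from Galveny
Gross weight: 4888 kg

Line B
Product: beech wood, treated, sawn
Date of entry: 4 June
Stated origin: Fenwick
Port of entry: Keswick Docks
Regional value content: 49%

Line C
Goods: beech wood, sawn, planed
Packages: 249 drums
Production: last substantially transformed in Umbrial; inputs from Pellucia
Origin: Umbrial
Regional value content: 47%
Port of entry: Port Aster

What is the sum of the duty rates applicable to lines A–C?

64%

Line A: tropical hardwood → 19-2; veneer sheets → 19-2-2; planed → 19-2-2-2. Scheduled 21%. Umbrial agreement on 19-2-2: not wholly obtained; Umbrial agreement on 19-1-3: 19-2-2-2 not covered. → 21%.
Line B: beech → 19-1; sawn → 19-1-1; treated → 19-1-1-1. Scheduled 15%. Fenwick agreement on 19-2-3-3: 19-1-1-1 not covered. → 15%.
Line C: beech → 19-1; sawn → 19-1-1; planed → 19-1-1-2. Scheduled 28%. Umbrial agreement on 19-2-2: 19-1-1-2 not covered; Umbrial agreement on 19-1-3: 19-1-1-2 not covered. → 28%.
Sum: 21% + 15% + 28% = 64%.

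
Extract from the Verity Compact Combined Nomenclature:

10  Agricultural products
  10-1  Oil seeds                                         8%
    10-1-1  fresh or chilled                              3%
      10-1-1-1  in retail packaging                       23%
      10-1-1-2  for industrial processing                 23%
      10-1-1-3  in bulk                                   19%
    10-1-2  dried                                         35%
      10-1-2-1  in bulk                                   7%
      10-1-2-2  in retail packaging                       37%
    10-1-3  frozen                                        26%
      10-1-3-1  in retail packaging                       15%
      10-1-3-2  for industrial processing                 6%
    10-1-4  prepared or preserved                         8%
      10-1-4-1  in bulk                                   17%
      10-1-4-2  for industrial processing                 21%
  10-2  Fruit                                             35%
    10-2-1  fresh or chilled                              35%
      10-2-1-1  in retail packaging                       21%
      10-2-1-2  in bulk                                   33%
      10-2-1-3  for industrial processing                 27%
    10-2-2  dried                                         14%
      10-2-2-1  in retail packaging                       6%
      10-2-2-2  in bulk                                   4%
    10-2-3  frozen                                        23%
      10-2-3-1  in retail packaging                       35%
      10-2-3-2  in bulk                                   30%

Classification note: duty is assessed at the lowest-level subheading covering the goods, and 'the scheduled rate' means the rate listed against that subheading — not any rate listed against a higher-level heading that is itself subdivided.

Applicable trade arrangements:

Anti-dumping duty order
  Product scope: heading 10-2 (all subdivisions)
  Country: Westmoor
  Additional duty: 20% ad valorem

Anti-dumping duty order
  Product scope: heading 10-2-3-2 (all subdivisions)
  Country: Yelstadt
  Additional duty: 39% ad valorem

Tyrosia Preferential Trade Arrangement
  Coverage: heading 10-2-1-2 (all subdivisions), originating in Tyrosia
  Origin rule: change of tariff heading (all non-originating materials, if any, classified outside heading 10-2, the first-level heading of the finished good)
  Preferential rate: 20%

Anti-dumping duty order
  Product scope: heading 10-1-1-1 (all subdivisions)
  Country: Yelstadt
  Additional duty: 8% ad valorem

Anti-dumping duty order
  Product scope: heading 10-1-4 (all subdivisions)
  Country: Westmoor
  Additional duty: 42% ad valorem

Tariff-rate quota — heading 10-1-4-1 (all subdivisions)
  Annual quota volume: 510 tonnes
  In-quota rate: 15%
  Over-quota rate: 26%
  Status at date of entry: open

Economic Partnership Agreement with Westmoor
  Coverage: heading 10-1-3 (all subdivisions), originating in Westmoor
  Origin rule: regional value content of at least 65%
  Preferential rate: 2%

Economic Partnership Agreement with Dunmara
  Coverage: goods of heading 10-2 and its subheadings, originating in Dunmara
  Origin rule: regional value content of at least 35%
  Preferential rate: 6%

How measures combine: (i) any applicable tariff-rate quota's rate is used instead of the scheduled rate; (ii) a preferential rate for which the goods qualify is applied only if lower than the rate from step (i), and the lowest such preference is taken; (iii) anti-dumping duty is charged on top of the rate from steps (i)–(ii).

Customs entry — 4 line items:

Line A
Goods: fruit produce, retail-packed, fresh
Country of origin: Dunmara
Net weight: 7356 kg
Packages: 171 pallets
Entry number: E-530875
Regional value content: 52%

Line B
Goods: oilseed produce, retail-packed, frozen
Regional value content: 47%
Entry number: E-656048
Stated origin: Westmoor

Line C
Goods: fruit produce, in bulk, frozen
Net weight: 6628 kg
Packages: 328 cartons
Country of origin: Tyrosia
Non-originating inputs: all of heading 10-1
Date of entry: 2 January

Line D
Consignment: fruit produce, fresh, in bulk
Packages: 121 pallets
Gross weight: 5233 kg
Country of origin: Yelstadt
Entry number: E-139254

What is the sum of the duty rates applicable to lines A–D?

Line A: fruit → 10-2; fresh → 10-2-1; retail-packed → 10-2-1-1. Scheduled 21%. Dunmara agreement on 10-2: RVC ≥ 35% → 6% available; preferential 6%. → 6%.
Line B: oilseed → 10-1; frozen → 10-1-3; retail-packed → 10-1-3-1. Scheduled 15%. Westmoor agreement on 10-1-3: RVC < 65%. → 15%.
Line C: fruit → 10-2; frozen → 10-2-3; in bulk → 10-2-3-2. Scheduled 30%. Tyrosia agreement on 10-2-1-2: 10-2-3-2 not covered. → 30%.
Line D: fruit → 10-2; fresh → 10-2-1; in bulk → 10-2-1-2. Scheduled 33%. No special measure applies. → 33%.
Sum: 6% + 15% + 30% + 33% = 84%.

84%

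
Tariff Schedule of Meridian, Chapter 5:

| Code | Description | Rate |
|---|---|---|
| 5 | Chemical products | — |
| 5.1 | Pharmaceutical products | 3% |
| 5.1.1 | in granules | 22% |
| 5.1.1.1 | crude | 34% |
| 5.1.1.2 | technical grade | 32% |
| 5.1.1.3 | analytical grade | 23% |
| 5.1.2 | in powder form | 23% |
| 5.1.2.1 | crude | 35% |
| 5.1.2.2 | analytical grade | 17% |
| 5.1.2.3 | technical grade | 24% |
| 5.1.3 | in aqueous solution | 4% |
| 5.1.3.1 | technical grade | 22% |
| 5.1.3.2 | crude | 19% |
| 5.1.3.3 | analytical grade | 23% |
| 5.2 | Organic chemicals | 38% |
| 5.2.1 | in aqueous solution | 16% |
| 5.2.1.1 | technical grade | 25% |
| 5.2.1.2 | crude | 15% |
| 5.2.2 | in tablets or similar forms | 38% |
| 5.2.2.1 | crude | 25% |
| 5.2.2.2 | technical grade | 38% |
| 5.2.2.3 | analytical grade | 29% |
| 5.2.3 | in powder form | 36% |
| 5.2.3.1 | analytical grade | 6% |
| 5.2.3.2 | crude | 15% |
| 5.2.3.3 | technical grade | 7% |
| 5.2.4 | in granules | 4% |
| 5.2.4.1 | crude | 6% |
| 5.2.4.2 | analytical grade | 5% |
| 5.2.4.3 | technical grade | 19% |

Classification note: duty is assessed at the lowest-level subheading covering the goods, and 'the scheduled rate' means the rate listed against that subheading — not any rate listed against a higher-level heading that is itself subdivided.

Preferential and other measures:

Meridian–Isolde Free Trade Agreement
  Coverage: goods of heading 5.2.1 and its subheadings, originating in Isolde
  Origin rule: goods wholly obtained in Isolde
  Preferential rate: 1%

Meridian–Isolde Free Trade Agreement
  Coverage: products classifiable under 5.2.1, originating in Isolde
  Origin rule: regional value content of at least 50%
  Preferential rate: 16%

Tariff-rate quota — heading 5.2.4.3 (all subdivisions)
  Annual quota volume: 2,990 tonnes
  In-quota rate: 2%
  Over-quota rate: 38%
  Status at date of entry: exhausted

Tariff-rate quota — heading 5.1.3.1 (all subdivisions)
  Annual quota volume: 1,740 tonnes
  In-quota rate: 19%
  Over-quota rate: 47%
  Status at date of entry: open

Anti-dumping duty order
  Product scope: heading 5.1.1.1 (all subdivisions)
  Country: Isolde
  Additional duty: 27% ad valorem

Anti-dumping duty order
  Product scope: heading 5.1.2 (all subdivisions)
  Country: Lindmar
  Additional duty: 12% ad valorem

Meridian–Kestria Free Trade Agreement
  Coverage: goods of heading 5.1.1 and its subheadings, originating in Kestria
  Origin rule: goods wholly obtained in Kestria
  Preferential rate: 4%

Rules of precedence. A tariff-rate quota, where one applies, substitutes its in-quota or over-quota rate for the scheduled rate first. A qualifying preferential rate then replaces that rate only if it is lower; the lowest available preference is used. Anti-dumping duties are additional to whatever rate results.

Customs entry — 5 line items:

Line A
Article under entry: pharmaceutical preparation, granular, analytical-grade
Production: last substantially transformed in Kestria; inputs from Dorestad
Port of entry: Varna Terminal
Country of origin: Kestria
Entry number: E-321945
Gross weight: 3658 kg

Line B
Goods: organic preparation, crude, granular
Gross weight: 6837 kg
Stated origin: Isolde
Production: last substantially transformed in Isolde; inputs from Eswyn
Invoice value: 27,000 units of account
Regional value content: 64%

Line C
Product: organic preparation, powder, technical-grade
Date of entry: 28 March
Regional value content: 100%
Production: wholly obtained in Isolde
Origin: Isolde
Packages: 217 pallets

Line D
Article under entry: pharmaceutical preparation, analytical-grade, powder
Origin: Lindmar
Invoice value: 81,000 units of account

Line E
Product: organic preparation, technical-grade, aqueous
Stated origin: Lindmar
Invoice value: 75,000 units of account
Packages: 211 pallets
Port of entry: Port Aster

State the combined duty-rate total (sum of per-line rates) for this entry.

Line A: pharmaceutical → 5.1; granular → 5.1.1; analytical-grade → 5.1.1.3. Scheduled 23%. Kestria agreement on 5.1.1: not wholly obtained. → 23%.
Line B: organic → 5.2; granular → 5.2.4; crude → 5.2.4.1. Scheduled 6%. Isolde agreement on 5.2.1: 5.2.4.1 not covered; Isolde agreement on 5.2.1: 5.2.4.1 not covered. → 6%.
Line C: organic → 5.2; powder → 5.2.3; technical-grade → 5.2.3.3. Scheduled 7%. Isolde agreement on 5.2.1: 5.2.3.3 not covered; Isolde agreement on 5.2.1: 5.2.3.3 not covered. → 7%.
Line D: pharmaceutical → 5.1; powder → 5.1.2; analytical-grade → 5.1.2.2. Scheduled 17%. anti-dumping (Lindmar, 5.1.2): +12%; total 17% + 12% = 29%. → 29%.
Line E: organic → 5.2; aqueous → 5.2.1; technical-grade → 5.2.1.1. Scheduled 25%. No special measure applies. → 25%.
Sum: 23% + 6% + 7% + 29% + 25% = 90%.

90%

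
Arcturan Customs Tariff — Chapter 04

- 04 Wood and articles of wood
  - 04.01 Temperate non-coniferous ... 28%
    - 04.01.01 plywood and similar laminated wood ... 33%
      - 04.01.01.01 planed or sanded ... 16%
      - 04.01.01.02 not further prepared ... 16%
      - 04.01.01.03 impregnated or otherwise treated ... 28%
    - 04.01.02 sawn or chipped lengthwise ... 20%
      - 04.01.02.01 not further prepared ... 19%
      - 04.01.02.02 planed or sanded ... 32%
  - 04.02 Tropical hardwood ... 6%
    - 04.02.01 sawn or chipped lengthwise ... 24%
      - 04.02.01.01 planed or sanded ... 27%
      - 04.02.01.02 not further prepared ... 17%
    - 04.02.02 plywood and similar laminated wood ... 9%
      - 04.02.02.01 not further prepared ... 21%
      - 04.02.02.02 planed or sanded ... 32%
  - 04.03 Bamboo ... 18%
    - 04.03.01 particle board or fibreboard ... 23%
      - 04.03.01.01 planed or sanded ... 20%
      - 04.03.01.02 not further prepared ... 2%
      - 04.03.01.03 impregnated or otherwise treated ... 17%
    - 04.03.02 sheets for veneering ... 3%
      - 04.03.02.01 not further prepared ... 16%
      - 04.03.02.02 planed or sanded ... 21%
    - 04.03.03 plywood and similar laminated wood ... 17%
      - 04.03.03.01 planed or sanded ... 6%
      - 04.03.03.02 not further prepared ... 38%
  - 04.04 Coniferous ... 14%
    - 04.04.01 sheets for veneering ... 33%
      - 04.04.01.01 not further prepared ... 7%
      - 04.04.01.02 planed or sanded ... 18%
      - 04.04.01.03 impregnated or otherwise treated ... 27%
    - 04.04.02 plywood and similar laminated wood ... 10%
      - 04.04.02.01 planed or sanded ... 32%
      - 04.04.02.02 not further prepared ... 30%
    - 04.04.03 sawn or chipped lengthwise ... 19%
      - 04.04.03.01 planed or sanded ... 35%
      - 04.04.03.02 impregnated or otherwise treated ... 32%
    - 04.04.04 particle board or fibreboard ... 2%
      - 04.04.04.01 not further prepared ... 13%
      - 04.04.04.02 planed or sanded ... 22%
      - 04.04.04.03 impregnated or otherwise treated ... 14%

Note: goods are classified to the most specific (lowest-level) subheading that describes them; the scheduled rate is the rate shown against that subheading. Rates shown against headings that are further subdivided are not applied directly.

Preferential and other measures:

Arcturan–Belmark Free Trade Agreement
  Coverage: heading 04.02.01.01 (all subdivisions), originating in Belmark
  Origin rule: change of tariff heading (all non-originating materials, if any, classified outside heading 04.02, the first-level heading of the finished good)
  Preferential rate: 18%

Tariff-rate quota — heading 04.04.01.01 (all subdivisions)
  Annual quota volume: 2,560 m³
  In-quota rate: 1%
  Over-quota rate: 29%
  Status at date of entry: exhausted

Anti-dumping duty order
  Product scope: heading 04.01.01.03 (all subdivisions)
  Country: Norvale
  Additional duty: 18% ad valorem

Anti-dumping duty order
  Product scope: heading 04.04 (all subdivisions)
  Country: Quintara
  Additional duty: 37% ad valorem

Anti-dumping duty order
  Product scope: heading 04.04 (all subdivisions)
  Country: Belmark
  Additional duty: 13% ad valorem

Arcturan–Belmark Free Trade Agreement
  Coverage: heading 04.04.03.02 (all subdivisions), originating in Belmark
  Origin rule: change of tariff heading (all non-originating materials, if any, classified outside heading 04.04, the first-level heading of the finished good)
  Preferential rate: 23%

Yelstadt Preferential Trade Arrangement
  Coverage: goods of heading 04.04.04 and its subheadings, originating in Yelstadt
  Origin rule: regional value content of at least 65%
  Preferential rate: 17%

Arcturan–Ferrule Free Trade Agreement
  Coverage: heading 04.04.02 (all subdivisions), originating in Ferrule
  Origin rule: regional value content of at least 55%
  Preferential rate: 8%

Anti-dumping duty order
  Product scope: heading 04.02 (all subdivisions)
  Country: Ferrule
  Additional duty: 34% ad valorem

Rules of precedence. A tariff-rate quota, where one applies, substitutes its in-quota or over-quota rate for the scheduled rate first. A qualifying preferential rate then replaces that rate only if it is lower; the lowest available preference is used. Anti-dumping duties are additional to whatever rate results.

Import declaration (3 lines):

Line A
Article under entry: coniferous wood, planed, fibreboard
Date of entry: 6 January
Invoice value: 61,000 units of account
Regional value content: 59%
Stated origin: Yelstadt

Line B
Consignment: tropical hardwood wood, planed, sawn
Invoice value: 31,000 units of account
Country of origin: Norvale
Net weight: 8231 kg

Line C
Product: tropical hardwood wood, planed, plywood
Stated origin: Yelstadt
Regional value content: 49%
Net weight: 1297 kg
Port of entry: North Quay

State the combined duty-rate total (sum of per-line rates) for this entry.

81%

Line A: coniferous → 04.04; fibreboard → 04.04.04; planed → 04.04.04.02. Scheduled 22%. Yelstadt agreement on 04.04.04: RVC < 65%. → 22%.
Line B: tropical hardwood → 04.02; sawn → 04.02.01; planed → 04.02.01.01. Scheduled 27%. No special measure applies. → 27%.
Line C: tropical hardwood → 04.02; plywood → 04.02.02; planed → 04.02.02.02. Scheduled 32%. Yelstadt agreement on 04.04.04: 04.02.02.02 not covered. → 32%.
Sum: 22% + 27% + 32% = 81%.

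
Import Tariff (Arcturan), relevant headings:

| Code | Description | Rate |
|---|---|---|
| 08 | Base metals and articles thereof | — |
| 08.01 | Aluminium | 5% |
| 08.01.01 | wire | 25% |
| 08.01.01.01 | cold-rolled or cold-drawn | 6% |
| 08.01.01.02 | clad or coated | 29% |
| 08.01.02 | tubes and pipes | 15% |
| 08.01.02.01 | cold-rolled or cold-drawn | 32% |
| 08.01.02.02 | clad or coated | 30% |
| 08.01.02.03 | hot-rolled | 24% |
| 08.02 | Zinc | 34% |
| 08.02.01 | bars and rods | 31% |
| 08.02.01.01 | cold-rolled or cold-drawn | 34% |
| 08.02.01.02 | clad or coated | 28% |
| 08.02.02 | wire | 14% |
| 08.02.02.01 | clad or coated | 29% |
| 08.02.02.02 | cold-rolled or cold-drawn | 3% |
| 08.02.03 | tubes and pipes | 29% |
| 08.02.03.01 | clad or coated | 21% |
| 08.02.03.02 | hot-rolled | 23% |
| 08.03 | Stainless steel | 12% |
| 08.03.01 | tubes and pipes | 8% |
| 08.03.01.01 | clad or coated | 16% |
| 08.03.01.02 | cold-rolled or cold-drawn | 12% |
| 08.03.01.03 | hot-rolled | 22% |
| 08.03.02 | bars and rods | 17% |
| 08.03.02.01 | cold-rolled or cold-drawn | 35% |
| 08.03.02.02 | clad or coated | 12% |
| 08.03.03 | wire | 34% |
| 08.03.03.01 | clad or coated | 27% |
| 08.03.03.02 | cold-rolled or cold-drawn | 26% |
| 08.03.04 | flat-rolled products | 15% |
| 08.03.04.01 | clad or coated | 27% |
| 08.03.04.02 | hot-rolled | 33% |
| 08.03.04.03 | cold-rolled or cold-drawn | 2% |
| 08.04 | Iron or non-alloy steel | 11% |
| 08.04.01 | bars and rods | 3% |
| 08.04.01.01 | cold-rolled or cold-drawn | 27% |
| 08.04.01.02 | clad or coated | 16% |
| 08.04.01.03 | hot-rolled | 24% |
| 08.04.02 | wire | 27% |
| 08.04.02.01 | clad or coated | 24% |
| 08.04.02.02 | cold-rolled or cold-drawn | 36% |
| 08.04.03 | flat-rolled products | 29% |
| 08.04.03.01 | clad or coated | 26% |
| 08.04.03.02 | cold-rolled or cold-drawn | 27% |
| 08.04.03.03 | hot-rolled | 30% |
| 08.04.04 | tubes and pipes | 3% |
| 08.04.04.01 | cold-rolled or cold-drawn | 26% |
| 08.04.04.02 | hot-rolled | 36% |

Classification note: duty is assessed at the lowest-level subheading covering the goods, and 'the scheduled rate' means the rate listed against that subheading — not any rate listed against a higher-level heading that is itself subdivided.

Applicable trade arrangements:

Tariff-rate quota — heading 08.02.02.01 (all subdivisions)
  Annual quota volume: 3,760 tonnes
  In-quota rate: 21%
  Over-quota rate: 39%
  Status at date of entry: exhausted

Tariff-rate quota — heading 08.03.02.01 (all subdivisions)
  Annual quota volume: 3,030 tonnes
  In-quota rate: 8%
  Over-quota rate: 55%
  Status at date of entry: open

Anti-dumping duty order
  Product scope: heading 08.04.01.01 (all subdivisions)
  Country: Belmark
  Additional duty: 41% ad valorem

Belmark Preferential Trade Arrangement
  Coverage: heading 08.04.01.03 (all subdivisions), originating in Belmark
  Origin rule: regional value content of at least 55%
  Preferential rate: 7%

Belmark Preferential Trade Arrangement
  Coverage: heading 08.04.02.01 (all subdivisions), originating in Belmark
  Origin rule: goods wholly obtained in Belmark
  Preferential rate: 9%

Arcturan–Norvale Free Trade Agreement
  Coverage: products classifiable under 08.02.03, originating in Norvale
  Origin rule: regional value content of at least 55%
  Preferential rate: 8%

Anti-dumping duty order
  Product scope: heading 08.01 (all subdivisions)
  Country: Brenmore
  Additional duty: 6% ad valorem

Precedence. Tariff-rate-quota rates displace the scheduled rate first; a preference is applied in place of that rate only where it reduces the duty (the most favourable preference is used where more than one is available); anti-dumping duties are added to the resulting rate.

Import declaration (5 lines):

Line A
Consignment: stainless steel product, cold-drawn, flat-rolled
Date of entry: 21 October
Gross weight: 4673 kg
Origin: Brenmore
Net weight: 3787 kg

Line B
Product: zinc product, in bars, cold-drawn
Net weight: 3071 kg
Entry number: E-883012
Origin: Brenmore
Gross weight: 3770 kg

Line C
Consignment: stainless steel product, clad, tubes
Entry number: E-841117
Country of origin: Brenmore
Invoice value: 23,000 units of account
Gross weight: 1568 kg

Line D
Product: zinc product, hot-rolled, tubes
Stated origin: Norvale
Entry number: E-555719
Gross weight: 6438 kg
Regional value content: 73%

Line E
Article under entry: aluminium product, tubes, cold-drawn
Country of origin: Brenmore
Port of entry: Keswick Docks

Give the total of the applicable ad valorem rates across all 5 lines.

98%

Line A: stainless steel → 08.03; flat-rolled → 08.03.04; cold-drawn → 08.03.04.03. Scheduled 2%. No special measure applies. → 2%.
Line B: zinc → 08.02; in bars → 08.02.01; cold-drawn → 08.02.01.01. Scheduled 34%. No special measure applies. → 34%.
Line C: stainless steel → 08.03; tubes → 08.03.01; clad → 08.03.01.01. Scheduled 16%. No special measure applies. → 16%.
Line D: zinc → 08.02; tubes → 08.02.03; hot-rolled → 08.02.03.02. Scheduled 23%. Norvale agreement on 08.02.03: RVC ≥ 55% → 8% available; preferential 8%. → 8%.
Line E: aluminium → 08.01; tubes → 08.01.02; cold-drawn → 08.01.02.01. Scheduled 32%. anti-dumping (Brenmore, 08.01): +6%; total 32% + 6% = 38%. → 38%.
Sum: 2% + 34% + 16% + 8% + 38% = 98%.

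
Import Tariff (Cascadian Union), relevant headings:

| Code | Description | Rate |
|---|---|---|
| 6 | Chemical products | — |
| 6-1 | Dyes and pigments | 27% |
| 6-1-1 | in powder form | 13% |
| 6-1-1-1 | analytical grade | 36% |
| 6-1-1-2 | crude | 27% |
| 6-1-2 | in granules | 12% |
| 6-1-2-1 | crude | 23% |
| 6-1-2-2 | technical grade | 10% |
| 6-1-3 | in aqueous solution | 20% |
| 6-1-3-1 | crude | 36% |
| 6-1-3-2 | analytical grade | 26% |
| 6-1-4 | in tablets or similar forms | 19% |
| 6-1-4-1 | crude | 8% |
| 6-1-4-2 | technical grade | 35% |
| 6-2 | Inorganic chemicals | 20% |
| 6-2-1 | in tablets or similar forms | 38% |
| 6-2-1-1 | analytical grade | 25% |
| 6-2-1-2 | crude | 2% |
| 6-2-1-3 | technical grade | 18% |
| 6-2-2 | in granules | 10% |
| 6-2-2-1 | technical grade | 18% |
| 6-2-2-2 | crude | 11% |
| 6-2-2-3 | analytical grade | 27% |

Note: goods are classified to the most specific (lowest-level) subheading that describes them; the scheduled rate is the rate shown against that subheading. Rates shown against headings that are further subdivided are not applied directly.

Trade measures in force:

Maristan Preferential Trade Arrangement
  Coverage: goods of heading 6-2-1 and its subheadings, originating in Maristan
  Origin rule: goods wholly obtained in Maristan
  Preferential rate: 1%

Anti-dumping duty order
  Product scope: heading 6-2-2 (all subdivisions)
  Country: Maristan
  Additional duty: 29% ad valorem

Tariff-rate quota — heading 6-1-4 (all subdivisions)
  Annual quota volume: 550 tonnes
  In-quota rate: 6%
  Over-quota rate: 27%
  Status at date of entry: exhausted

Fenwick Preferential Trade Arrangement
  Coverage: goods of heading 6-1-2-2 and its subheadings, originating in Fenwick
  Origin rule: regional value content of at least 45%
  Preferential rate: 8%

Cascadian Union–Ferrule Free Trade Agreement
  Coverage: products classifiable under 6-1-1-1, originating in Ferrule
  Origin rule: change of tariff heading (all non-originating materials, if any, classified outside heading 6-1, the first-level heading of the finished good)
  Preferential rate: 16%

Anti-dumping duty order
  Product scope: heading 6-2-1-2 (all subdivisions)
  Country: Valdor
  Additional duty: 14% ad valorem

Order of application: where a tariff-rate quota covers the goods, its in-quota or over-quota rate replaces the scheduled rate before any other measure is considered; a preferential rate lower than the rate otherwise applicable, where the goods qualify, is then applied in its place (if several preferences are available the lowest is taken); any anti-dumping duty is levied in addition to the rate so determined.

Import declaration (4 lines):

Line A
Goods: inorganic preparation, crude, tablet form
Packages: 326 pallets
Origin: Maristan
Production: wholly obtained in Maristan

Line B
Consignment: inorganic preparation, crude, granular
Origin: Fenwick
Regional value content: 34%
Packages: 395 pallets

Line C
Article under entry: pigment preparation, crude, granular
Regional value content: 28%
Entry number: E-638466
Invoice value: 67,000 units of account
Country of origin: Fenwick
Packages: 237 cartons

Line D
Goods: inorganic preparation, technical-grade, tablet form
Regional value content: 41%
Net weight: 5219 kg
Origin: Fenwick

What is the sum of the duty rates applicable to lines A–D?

Line A: inorganic → 6-2; tablet form → 6-2-1; crude → 6-2-1-2. Scheduled 2%. Maristan agreement on 6-2-1: wholly obtained → 1% available; preferential 1%. → 1%.
Line B: inorganic → 6-2; granular → 6-2-2; crude → 6-2-2-2. Scheduled 11%. Fenwick agreement on 6-1-2-2: 6-2-2-2 not covered. → 11%.
Line C: pigment → 6-1; granular → 6-1-2; crude → 6-1-2-1. Scheduled 23%. Fenwick agreement on 6-1-2-2: 6-1-2-1 not covered. → 23%.
Line D: inorganic → 6-2; tablet form → 6-2-1; technical-grade → 6-2-1-3. Scheduled 18%. Fenwick agreement on 6-1-2-2: 6-2-1-3 not covered. → 18%.
Sum: 1% + 11% + 23% + 18% = 53%.

53%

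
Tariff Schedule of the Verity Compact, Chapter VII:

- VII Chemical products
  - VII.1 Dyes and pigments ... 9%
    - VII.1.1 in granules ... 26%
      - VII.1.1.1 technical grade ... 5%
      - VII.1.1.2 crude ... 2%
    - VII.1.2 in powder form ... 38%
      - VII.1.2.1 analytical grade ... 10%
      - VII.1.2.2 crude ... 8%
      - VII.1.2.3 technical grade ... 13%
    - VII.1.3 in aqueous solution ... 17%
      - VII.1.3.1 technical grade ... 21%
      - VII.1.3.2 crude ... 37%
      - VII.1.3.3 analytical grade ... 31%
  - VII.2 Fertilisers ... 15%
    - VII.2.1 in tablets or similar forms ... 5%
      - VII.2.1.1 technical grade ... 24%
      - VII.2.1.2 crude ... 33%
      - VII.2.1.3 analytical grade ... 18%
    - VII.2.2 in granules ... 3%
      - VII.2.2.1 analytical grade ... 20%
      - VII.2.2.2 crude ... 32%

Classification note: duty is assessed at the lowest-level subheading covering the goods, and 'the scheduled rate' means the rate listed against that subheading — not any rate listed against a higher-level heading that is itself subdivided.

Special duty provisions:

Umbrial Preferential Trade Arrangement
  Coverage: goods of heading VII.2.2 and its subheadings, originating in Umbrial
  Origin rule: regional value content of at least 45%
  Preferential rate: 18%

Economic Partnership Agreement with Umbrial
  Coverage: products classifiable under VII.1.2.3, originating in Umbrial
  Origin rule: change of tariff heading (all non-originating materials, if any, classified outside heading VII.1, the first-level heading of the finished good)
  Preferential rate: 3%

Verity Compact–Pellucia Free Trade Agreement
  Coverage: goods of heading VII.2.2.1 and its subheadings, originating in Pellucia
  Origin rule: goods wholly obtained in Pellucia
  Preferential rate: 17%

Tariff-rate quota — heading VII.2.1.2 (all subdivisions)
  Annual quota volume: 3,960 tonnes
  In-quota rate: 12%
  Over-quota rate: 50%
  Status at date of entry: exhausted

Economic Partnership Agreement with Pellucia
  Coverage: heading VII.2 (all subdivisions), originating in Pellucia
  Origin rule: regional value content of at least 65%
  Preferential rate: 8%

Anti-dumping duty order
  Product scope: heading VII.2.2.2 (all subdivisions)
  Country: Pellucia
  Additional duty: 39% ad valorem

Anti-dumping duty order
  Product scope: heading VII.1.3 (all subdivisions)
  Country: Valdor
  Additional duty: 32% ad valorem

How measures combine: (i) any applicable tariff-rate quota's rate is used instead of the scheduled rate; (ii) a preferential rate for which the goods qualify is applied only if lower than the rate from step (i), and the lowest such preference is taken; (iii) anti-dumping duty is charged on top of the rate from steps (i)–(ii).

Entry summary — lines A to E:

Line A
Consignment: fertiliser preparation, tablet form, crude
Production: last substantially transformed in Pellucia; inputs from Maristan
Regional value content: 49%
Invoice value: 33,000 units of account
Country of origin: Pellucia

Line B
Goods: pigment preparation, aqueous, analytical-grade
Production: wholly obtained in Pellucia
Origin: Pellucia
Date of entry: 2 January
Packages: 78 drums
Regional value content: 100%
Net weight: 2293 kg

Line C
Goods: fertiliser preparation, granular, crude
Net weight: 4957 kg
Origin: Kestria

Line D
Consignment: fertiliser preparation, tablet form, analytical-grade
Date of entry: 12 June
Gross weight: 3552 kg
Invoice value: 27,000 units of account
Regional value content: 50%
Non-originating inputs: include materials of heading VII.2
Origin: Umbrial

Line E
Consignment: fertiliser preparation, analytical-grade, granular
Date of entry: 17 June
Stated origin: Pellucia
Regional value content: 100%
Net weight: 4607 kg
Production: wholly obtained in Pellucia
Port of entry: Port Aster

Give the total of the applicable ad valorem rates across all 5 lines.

Line A: fertiliser → VII.2; tablet form → VII.2.1; crude → VII.2.1.2. Scheduled 33%. quota on VII.2.1.2 exhausted → over-quota 50%; Pellucia agreement on VII.2.2.1: VII.2.1.2 not covered; Pellucia agreement on VII.2: RVC < 65%. → 50%.
Line B: pigment → VII.1; aqueous → VII.1.3; analytical-grade → VII.1.3.3. Scheduled 31%. Pellucia agreement on VII.2.2.1: VII.1.3.3 not covered; Pellucia agreement on VII.2: VII.1.3.3 not covered. → 31%.
Line C: fertiliser → VII.2; granular → VII.2.2; crude → VII.2.2.2. Scheduled 32%. No special measure applies. → 32%.
Line D: fertiliser → VII.2; tablet form → VII.2.1; analytical-grade → VII.2.1.3. Scheduled 18%. Umbrial agreement on VII.2.2: VII.2.1.3 not covered; Umbrial agreement on VII.1.2.3: VII.2.1.3 not covered. → 18%.
Line E: fertiliser → VII.2; granular → VII.2.2; analytical-grade → VII.2.2.1. Scheduled 20%. Pellucia agreement on VII.2.2.1: wholly obtained → 17% available; Pellucia agreement on VII.2: RVC ≥ 65% → 8% available; preferential 8%. → 8%.
Sum: 50% + 31% + 32% + 18% + 8% = 139%.

139%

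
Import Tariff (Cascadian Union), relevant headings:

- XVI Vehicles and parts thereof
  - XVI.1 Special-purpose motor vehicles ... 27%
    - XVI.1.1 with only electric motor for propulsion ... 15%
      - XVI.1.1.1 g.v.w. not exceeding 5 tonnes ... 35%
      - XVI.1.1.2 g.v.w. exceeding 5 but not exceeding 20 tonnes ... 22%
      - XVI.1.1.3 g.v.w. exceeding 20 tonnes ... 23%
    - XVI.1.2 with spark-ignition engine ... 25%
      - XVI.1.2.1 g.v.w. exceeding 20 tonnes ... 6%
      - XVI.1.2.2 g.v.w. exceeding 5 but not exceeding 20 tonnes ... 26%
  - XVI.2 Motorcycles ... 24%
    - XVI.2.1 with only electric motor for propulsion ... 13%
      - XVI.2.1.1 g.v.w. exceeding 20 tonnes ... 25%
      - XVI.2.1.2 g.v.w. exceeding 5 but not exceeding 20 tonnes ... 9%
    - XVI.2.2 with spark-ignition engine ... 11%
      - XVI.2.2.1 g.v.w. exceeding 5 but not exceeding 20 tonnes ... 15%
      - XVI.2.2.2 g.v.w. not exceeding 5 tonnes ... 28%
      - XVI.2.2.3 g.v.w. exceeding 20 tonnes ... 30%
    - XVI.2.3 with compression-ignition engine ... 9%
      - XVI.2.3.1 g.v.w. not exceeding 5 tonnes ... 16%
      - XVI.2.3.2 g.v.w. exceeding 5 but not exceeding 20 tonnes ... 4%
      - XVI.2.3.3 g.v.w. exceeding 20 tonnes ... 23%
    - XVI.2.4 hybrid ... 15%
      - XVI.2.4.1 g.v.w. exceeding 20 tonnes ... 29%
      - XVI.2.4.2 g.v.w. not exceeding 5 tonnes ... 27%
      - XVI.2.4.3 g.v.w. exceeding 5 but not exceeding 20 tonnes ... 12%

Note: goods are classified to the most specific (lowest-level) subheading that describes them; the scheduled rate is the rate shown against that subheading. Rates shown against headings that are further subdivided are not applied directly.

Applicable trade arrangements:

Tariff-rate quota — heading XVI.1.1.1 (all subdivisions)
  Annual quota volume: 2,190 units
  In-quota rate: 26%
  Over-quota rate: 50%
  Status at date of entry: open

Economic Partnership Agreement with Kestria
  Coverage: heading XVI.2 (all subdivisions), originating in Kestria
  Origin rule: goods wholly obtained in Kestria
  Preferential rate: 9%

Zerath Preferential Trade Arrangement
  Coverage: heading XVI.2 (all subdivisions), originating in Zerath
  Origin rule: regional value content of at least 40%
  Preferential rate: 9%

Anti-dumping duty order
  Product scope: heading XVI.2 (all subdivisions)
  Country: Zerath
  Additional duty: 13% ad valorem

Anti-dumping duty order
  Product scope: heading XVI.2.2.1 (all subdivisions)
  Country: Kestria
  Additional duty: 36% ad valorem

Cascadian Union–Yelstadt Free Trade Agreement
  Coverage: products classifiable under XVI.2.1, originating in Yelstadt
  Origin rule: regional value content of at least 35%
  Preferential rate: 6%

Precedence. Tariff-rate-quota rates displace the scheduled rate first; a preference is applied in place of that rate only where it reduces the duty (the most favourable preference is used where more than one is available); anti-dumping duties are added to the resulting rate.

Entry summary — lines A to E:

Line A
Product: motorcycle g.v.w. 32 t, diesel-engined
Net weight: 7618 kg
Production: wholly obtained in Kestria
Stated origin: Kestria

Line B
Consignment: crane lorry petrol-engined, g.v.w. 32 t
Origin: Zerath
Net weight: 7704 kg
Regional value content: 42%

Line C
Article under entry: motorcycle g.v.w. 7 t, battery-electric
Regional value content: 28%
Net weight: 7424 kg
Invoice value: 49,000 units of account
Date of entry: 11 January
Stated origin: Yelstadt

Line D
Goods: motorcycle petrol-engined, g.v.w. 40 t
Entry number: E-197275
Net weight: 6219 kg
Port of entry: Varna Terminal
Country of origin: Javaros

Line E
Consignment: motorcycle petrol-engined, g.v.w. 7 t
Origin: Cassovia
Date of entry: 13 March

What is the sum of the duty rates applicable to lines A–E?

Line A: motorcycle → XVI.2; diesel-engined → XVI.2.3; g.v.w. 32 t → XVI.2.3.3. Scheduled 23%. Kestria agreement on XVI.2: wholly obtained → 9% available; preferential 9%. → 9%.
Line B: crane lorry → XVI.1; petrol-engined → XVI.1.2; g.v.w. 32 t → XVI.1.2.1. Scheduled 6%. Zerath agreement on XVI.2: XVI.1.2.1 not covered. → 6%.
Line C: motorcycle → XVI.2; battery-electric → XVI.2.1; g.v.w. 7 t → XVI.2.1.2. Scheduled 9%. Yelstadt agreement on XVI.2.1: RVC < 35%. → 9%.
Line D: motorcycle → XVI.2; petrol-engined → XVI.2.2; g.v.w. 40 t → XVI.2.2.3. Scheduled 30%. No special measure applies. → 30%.
Line E: motorcycle → XVI.2; petrol-engined → XVI.2.2; g.v.w. 7 t → XVI.2.2.1. Scheduled 15%. No special measure applies. → 15%.
Sum: 9% + 6% + 9% + 30% + 15% = 69%.

69%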